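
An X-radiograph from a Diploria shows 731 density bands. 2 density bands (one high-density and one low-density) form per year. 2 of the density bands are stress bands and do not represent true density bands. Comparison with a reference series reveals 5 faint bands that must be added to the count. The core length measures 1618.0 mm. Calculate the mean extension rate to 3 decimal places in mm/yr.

After corrections the count is 731 − 2 + 5 = 734 density bands.
734 density bands at 2 per year is 734 / 2 = 367 years.
Mean rate = 1618.0 mm / 367 years ≈ 4.409 mm/yr.

4.409 mm/yr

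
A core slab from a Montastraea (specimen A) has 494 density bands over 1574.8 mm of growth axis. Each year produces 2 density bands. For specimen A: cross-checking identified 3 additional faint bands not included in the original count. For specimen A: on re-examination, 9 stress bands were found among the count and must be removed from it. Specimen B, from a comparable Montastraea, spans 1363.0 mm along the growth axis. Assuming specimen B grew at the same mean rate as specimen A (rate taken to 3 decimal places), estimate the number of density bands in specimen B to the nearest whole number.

Specimen A: adjusted count: 494 − 9 + 3 = 488 density bands.
Specimen A: dividing by 2 density bands per year: 488 / 2 = 244 years.
A: Mean rate = 1574.8 mm / 244 years ≈ 6.454 mm per year.
Specimen B: 1363.0 mm / 6.454 mm per year = 211.19 years; at 2 density bands per year that is 211.19 × 2 ≈ 422 density bands.

422 density bands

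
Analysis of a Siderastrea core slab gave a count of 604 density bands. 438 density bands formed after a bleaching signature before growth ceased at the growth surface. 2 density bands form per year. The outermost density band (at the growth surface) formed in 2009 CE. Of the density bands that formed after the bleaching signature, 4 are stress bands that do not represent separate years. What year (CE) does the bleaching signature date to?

There are 438 density bands younger than the bleaching signature.
438 − 4 false = 434 true density bands after the bleaching signature.
With 2 density bands per year, 434 / 2 = 217 years.
Counting back 217 years from 2009 CE places the bleaching signature in 2009 − 217 = 1792 CE.

1792 CE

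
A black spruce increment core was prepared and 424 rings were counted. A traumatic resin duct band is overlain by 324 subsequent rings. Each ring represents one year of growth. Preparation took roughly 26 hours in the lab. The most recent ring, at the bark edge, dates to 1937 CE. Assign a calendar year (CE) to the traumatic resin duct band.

324 rings formed after the traumatic resin duct band.
1937 − 324 = 1613 CE.

1613 CE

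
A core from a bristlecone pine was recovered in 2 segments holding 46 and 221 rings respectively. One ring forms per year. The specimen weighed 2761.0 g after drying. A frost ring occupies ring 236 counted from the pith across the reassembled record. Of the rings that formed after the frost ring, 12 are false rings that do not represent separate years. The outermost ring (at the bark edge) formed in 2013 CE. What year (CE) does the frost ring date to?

1994 CE

Total rings = 46 + 221 = 267.
The frost ring sits at ring 236 from the pith, so 267 − 236 = 31 rings formed after it.
Removing the 12 false rings leaves 31 − 12 = 19 true rings beyond the frost ring.
2013 − 19 = 1994 CE.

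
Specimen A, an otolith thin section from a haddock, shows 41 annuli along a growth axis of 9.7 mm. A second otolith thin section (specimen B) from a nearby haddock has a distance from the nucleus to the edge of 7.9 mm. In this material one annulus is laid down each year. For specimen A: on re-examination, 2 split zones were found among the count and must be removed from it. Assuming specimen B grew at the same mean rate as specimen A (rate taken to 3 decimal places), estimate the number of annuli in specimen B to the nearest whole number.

32 annuli

Specimen A: after corrections the count is 41 − 2 = 39 annuli.
A: 9.7 mm over 39 years gives 9.7 / 39 ≈ 0.249 mm/yr.
For B, 7.9 / 0.249 = 31.73 years ≈ 32 annuli.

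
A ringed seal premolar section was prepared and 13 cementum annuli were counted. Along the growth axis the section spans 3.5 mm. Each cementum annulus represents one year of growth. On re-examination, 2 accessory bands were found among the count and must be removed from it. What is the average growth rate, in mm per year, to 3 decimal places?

True cementum annulus count = 13 − 2 = 11.
Mean rate = 3.5 mm / 11 years ≈ 0.318 mm per year.

0.318 mm per year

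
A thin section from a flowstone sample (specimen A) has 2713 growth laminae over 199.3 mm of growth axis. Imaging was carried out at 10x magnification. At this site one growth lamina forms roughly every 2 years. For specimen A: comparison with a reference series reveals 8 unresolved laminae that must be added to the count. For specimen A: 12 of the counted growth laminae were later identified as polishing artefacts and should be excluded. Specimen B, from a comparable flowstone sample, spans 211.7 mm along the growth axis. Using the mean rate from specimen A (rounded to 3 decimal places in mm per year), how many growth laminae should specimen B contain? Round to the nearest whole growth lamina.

2861 growth laminae

Specimen A: correcting the raw count gives 2713 − 12 + 8 = 2709 true growth laminae.
Specimen A: multiplying by 2 years per growth lamina: 2709 × 2 = 5418 years.
A: Mean rate = 199.3 mm / 5418 years ≈ 0.037 mm per year.
For B, 211.7 / 0.037 = 5721.62 years; at 2 years per growth lamina that is 5721.62 / 2 ≈ 2861 growth laminae.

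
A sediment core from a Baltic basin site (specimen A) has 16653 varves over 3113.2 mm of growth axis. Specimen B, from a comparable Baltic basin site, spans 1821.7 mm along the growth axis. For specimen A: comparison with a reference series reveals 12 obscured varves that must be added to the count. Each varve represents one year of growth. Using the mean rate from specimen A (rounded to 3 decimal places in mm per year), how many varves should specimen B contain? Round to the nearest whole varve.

9742 varves

Specimen A: adjusted count: 16653 + 12 = 16665 varves.
A: Mean rate = 3113.2 mm / 16665 years ≈ 0.187 mm/year.
B spans 1821.7 / 0.187 = 9741.71 years ≈ 9742 varves.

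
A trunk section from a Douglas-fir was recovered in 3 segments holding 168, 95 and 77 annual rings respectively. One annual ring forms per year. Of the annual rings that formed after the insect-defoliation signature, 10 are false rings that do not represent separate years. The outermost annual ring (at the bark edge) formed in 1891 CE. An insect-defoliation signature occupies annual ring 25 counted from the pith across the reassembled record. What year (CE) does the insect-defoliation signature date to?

1586 CE

Total annual rings = 168 + 95 + 77 = 340.
340 − 25 = 315 annual rings lie beyond the insect-defoliation signature toward the bark edge.
Excluding 10 false annual rings: 315 − 10 = 305.
Counting back 305 years from 1891 CE places the insect-defoliation signature in 1891 − 305 = 1586 CE.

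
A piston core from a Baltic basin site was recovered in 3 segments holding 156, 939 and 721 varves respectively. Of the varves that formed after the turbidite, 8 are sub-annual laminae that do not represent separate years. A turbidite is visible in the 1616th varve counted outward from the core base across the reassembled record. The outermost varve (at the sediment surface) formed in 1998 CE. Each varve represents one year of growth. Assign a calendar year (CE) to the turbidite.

1806 CE

Total varves = 156 + 939 + 721 = 1816.
The turbidite sits at varve 1616 from the core base, so 1816 − 1616 = 200 varves formed after it.
200 − 8 false = 192 true varves after the turbidite.
The varve at the sediment surface is 1998 CE, so the turbidite dates to 1998 − 192 = 1806 CE.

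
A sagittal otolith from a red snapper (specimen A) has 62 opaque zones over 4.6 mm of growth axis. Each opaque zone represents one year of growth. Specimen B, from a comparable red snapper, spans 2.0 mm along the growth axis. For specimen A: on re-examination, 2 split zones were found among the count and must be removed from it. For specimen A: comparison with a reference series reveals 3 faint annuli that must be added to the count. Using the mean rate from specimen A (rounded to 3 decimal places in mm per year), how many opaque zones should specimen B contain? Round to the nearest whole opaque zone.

Specimen A: after corrections the count is 62 − 2 + 3 = 63 opaque zones.
A: Extension rate ≈ 4.6 / 63 = 0.073 mm per year.
B spans 2.0 / 0.073 = 27.40 years ≈ 27 opaque zones.

27 opaque zones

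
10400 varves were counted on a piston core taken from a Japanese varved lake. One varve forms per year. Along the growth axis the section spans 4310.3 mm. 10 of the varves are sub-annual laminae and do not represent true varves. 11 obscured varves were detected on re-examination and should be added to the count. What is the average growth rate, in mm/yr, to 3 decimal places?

0.414 mm/yr

Adjusted count: 10400 − 10 + 11 = 10401 varves.
Extension rate ≈ 4310.3 / 10401 = 0.414 mm/yr.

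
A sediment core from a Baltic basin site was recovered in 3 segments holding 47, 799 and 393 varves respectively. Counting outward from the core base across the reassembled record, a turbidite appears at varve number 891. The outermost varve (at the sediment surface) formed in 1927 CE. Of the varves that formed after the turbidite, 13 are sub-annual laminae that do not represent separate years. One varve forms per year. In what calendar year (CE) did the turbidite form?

Total varves = 47 + 799 + 393 = 1239.
The turbidite sits at varve 891 from the core base, so 1239 − 891 = 348 varves formed after it.
348 − 13 false = 335 true varves after the turbidite.
1927 − 335 = 1592 CE.

1592 CE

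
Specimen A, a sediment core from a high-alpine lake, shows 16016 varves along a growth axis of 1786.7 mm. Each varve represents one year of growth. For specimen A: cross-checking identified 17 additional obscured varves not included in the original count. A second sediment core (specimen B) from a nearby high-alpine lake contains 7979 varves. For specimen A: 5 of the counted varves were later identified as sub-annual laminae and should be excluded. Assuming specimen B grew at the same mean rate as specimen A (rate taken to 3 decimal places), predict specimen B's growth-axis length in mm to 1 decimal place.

Specimen A: true varve count = 16016 − 5 + 17 = 16028.
A: Mean rate = 1786.7 mm / 16028 years ≈ 0.111 mm per year.
For B, 0.111 mm/year × 7979 years = 885.7 mm.

885.7 mm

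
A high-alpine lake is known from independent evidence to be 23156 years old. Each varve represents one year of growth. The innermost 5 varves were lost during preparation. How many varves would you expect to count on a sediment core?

23151 varves

At one varve per year, 23156 years correspond to 23156 varves.
23156 − 5 missed = 23151 varves expected in the prepared section.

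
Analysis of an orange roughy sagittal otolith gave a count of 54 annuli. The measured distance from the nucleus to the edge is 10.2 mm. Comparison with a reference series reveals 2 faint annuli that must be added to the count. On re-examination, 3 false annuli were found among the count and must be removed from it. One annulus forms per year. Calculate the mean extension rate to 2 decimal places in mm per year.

Correcting the raw count gives 54 − 3 + 2 = 53 true annuli.
Extension rate ≈ 10.2 / 53 = 0.19 mm per year.

0.19 mm per year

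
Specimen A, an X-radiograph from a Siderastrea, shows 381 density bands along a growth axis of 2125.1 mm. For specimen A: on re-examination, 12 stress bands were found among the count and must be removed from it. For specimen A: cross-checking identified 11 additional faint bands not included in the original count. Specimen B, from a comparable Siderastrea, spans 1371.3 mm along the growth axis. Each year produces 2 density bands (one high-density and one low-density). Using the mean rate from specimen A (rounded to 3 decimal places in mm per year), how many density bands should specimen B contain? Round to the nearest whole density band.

245 density bands

Specimen A: true density band count = 381 − 12 + 11 = 380.
Specimen A: with 2 density bands per year, 380 / 2 = 190 years.
A: 2125.1 mm over 190 years gives 2125.1 / 190 ≈ 11.185 mm per year.
B spans 1371.3 / 11.185 = 122.60 years; at 2 density bands per year that is 122.60 × 2 ≈ 245 density bands.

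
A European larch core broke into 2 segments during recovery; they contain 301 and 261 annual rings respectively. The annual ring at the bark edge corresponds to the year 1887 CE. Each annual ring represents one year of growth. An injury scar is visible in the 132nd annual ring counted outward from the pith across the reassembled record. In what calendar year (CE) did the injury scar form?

Total annual rings = 301 + 261 = 562.
Between annual ring 132 and the bark edge there are 562 − 132 = 430 annual rings.
The annual ring at the bark edge is 1887 CE, so the injury scar dates to 1887 − 430 = 1457 CE.

1457 CE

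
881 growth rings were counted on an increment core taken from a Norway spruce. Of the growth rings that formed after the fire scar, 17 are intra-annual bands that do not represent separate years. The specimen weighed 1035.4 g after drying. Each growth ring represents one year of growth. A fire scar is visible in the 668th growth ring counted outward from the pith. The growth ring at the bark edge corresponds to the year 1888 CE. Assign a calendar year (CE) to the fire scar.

The fire scar sits at growth ring 668 from the pith, so 881 − 668 = 213 growth rings formed after it.
Excluding 17 false growth rings: 213 − 17 = 196.
1888 − 196 = 1692 CE.

1692 CE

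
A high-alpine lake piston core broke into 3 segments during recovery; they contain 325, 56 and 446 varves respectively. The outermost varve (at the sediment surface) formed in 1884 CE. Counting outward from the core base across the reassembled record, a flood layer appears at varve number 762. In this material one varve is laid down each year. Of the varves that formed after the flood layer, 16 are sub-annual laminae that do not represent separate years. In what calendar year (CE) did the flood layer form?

1835 CE

Total varves = 325 + 56 + 446 = 827.
827 − 762 = 65 varves lie beyond the flood layer toward the sediment surface.
Removing the 16 false varves leaves 65 − 16 = 49 true varves beyond the flood layer.
The varve at the sediment surface is 1884 CE, so the flood layer dates to 1884 − 49 = 1835 CE.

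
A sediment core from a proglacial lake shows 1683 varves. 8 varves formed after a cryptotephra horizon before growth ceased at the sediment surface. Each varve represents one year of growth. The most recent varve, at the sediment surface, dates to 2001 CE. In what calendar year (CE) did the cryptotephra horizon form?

8 varves post-date the cryptotephra horizon.
Counting back 8 years from 2001 CE places the cryptotephra horizon in 2001 − 8 = 1993 CE.

1993 CE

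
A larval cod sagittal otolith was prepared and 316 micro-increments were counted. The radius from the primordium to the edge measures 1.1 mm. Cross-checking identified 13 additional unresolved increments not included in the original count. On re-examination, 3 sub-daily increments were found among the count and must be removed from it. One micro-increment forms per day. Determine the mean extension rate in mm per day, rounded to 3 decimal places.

After corrections the count is 316 − 3 + 13 = 326 micro-increments.
Mean rate = 1.1 mm / 326 days ≈ 0.003 mm per day.

0.003 mm per day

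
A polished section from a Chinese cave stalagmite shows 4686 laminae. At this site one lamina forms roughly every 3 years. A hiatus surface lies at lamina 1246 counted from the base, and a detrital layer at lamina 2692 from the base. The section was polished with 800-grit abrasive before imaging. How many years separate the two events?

4338 years

2692 − 1246 = 1446 laminae lie between the two events.
Multiplying by 3 years per lamina: 1446 × 3 = 4338 years.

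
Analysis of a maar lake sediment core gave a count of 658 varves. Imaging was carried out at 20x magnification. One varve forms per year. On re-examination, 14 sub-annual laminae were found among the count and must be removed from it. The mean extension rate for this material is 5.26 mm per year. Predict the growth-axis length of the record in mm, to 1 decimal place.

3387.4 mm

Adjusted count: 658 − 14 = 644 varves.
Predicted length = 5.26 mm/year × 644 years = 3387.4 mm.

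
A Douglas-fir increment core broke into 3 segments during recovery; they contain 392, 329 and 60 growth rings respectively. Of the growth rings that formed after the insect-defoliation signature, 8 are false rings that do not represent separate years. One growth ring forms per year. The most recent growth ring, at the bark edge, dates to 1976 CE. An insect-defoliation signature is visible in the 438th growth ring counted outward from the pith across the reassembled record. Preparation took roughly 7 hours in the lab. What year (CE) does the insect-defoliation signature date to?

1641 CE

Total growth rings = 392 + 329 + 60 = 781.
781 − 438 = 343 growth rings lie beyond the insect-defoliation signature toward the bark edge.
343 − 8 false = 335 true growth rings after the insect-defoliation signature.
Counting back 335 years from 1976 CE places the insect-defoliation signature in 1976 − 335 = 1641 CE.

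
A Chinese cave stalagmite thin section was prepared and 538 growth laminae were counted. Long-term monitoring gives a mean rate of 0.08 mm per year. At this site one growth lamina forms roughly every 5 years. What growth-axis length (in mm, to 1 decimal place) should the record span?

Multiplying by 5 years per growth lamina: 538 × 5 = 2690 years.
2690 years at 0.08 mm/year gives 0.08 × 2690 = 215.2 mm.

215.2 mm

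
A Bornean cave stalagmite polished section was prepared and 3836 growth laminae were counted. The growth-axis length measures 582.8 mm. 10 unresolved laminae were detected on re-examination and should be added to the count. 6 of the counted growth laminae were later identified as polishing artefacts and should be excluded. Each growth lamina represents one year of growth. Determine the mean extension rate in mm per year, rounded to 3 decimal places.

Correcting the raw count gives 3836 − 6 + 10 = 3840 true growth laminae.
Extension rate ≈ 582.8 / 3840 = 0.152 mm per year.

0.152 mm per year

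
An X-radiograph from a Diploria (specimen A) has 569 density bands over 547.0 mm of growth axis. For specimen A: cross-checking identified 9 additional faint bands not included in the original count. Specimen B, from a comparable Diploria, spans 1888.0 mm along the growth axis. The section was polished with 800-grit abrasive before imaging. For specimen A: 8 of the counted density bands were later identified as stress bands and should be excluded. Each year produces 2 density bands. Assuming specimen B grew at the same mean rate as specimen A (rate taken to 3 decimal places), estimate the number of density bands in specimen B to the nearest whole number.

1968 density bands

Specimen A: adjusted count: 569 − 8 + 9 = 570 density bands.
Specimen A: 570 density bands at 2 per year is 570 / 2 = 285 years.
A: 547.0 mm over 285 years gives 547.0 / 285 ≈ 1.919 mm per year.
B spans 1888.0 / 1.919 = 983.85 years; at 2 density bands per year that is 983.85 × 2 ≈ 1968 density bands.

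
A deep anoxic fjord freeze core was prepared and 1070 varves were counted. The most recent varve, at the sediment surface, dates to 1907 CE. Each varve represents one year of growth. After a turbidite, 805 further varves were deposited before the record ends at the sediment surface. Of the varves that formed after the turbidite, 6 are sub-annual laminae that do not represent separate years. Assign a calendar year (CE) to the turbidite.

1108 CE

There are 805 varves younger than the turbidite.
Excluding 6 false varves: 805 − 6 = 799.
1907 − 799 = 1108 CE.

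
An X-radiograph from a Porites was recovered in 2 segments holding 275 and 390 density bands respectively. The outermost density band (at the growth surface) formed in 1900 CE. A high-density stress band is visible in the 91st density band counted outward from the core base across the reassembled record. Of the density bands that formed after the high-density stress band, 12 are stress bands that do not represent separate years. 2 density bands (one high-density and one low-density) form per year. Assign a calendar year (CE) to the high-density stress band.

Total density bands = 275 + 390 = 665.
665 − 91 = 574 density bands lie beyond the high-density stress band toward the growth surface.
Excluding 12 false density bands: 574 − 12 = 562.
Dividing by 2 density bands per year: 562 / 2 = 281 years.
Counting back 281 years from 1900 CE places the high-density stress band in 1900 − 281 = 1619 CE.

1619 CE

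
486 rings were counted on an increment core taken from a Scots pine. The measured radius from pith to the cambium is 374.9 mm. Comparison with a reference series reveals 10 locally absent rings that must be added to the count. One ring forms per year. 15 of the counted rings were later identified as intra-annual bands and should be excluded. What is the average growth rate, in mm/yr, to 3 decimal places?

0.779 mm/yr

After corrections the count is 486 − 15 + 10 = 481 rings.
374.9 mm over 481 years gives 374.9 / 481 ≈ 0.779 mm/yr.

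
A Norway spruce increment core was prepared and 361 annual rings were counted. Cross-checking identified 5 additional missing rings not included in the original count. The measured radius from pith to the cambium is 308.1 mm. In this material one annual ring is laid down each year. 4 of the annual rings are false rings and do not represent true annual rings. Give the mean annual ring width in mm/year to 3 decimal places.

0.851 mm/year

Adjusted count: 361 − 4 + 5 = 362 annual rings.
Extension rate ≈ 308.1 / 362 = 0.851 mm/year.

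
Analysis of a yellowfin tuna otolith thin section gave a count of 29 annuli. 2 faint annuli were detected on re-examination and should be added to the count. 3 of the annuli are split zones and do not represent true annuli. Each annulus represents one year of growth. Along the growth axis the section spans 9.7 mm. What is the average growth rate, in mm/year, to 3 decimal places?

True annulus count = 29 − 3 + 2 = 28.
9.7 mm over 28 years gives 9.7 / 28 ≈ 0.346 mm/year.

0.346 mm/year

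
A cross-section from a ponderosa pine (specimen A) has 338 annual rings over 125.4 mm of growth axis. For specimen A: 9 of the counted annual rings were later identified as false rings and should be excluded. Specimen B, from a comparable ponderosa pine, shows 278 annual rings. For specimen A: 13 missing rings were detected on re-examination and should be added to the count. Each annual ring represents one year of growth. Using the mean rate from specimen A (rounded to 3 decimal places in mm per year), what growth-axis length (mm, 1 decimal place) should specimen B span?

Specimen A: correcting the raw count gives 338 − 9 + 13 = 342 true annual rings.
A: 125.4 mm over 342 years gives 125.4 / 342 ≈ 0.367 mm per year.
B's length ≈ 0.367 × 278 = 102.0 mm.

102.0 mm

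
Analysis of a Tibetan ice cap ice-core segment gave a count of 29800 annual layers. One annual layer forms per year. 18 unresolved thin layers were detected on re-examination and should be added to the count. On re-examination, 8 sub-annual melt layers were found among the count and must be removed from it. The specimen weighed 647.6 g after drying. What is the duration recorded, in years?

29810 years

Correcting the raw count gives 29800 − 8 + 18 = 29810 true annual layers.
With a one-to-one annual layer periodicity this is 29810 years.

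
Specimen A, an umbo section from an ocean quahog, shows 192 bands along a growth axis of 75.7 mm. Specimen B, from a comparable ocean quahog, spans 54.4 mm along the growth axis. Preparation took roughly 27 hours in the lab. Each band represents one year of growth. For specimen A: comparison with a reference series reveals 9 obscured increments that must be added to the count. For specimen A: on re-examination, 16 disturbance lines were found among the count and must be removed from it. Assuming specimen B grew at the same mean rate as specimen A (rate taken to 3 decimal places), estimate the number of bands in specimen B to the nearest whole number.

Specimen A: correcting the raw count gives 192 − 16 + 9 = 185 true bands.
A: 75.7 mm over 185 years gives 75.7 / 185 ≈ 0.409 mm/yr.
For B, 54.4 / 0.409 = 133.01 years ≈ 133 bands.

133 bands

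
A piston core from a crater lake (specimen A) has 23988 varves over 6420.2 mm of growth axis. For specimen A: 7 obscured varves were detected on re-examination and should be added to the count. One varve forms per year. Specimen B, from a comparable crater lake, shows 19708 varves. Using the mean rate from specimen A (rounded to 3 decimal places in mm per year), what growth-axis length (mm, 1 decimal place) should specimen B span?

5281.7 mm

Specimen A: correcting the raw count gives 23988 + 7 = 23995 true varves.
A: 6420.2 mm over 23995 years gives 6420.2 / 23995 ≈ 0.268 mm/year.
Length of B = 0.268 × 19708 = 5281.7 mm.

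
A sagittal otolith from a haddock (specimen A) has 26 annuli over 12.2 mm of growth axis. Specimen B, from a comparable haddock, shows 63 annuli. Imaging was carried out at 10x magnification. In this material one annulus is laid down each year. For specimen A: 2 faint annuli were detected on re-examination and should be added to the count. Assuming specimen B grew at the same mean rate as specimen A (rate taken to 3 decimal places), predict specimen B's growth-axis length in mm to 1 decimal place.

27.5 mm

Specimen A: correcting the raw count gives 26 + 2 = 28 true annuli.
A: Mean rate = 12.2 mm / 28 years ≈ 0.436 mm/year.
For B, 0.436 mm/year × 63 years = 27.5 mm.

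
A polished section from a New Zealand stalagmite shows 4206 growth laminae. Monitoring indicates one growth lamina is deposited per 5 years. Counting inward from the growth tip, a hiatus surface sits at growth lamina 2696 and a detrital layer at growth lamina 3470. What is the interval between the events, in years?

3870 years

Separation: 3470 − 2696 = 774 growth laminae.
774 growth laminae at 5 years each span 774 × 5 = 3870 years.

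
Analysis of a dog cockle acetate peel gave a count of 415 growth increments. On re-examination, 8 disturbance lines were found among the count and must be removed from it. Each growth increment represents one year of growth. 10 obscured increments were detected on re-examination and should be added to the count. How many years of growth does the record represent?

Adjusted count: 415 − 8 + 10 = 417 growth increments.
With a one-to-one growth increment periodicity this is 417 years.

417 years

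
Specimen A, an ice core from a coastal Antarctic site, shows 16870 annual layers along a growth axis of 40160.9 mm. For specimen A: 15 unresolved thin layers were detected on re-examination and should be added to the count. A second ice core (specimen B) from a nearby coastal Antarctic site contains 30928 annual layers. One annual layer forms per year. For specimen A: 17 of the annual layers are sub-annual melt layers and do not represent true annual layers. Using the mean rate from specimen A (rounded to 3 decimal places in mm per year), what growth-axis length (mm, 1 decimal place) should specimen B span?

Specimen A: adjusted count: 16870 − 17 + 15 = 16868 annual layers.
A: Mean rate = 40160.9 mm / 16868 years ≈ 2.381 mm/yr.
Length of B = 2.381 × 30928 = 73639.6 mm.

73639.6 mm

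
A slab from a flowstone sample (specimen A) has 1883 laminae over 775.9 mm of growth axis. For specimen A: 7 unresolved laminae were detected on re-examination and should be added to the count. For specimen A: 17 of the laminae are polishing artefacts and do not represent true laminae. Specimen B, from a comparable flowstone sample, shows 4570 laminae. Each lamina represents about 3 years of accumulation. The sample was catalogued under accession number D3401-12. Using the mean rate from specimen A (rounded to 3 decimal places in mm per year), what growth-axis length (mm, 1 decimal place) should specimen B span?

Specimen A: true lamina count = 1883 − 17 + 7 = 1873.
Specimen A: multiplying by 3 years per lamina: 1873 × 3 = 5619 years.
A: Extension rate ≈ 775.9 / 5619 = 0.138 mm/year.
Specimen B: at 3 years per lamina, 4570 × 3 = 13710 years. Length of B = 0.138 × 13710 = 1892.0 mm.

1892.0 mm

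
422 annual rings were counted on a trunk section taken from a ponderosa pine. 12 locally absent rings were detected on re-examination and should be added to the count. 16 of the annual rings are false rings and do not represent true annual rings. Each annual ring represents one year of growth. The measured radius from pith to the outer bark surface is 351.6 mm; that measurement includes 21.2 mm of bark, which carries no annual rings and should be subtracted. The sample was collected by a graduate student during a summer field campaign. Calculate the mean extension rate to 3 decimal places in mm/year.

0.790 mm/year

True annual ring count = 422 − 16 + 12 = 418.
Removing the 21.2 mm offcut leaves 351.6 − 21.2 = 330.4 mm.
Extension rate ≈ 330.4 / 418 = 0.790 mm/year.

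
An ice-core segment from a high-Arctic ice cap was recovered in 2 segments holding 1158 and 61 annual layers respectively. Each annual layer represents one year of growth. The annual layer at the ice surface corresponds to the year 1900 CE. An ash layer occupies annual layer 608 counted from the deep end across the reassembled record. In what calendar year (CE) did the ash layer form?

1289 CE

Total annual layers = 1158 + 61 = 1219.
Between annual layer 608 and the ice surface there are 1219 − 608 = 611 annual layers.
The annual layer at the ice surface is 1900 CE, so the ash layer dates to 1900 − 611 = 1289 CE.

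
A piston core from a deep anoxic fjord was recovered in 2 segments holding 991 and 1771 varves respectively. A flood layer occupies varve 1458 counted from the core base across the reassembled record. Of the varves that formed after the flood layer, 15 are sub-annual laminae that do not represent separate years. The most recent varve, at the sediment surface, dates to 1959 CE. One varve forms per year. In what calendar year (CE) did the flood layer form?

670 CE

Total varves = 991 + 1771 = 2762.
Between varve 1458 and the sediment surface there are 2762 − 1458 = 1304 varves.
Removing the 15 false varves leaves 1304 − 15 = 1289 true varves beyond the flood layer.
Counting back 1289 years from 1959 CE places the flood layer in 1959 − 1289 = 670 CE.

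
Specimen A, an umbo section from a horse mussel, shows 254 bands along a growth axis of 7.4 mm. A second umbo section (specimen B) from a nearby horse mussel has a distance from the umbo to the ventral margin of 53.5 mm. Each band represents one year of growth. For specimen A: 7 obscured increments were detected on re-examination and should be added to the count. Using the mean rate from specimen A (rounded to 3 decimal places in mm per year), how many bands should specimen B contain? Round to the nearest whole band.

Specimen A: after corrections the count is 254 + 7 = 261 bands.
A: 7.4 mm over 261 years gives 7.4 / 261 ≈ 0.028 mm per year.
Specimen B: 53.5 mm / 0.028 mm per year = 1910.71 years ≈ 1911 bands.

1911 bands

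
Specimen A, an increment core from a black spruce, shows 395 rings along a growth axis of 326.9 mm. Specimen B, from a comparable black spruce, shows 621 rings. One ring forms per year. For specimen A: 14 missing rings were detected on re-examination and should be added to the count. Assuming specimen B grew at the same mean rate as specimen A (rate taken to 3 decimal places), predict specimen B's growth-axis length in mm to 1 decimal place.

Specimen A: adjusted count: 395 + 14 = 409 rings.
A: Extension rate ≈ 326.9 / 409 = 0.799 mm per year.
For B, 0.799 mm/year × 621 years = 496.2 mm.

496.2 mm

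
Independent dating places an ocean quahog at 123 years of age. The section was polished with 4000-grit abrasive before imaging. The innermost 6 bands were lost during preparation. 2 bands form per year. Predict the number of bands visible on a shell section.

123 years at 2 bands per year gives 123 × 2 = 246 bands.
246 − 6 missed = 240 bands expected in the prepared section.

240 bands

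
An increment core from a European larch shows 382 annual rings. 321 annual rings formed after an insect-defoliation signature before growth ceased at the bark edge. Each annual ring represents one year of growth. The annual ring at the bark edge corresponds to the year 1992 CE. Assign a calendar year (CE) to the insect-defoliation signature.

1671 CE

321 annual rings post-date the insect-defoliation signature.
The annual ring at the bark edge is 1992 CE, so the insect-defoliation signature dates to 1992 − 321 = 1671 CE.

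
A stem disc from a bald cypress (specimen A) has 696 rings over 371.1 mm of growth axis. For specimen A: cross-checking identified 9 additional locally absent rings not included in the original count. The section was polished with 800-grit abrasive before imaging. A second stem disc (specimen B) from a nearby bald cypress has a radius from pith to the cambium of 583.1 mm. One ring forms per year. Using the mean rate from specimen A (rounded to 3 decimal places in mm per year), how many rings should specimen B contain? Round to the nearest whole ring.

1109 rings

Specimen A: correcting the raw count gives 696 + 9 = 705 true rings.
A: Mean rate = 371.1 mm / 705 years ≈ 0.526 mm per year.
For B, 583.1 / 0.526 = 1108.56 years ≈ 1109 rings.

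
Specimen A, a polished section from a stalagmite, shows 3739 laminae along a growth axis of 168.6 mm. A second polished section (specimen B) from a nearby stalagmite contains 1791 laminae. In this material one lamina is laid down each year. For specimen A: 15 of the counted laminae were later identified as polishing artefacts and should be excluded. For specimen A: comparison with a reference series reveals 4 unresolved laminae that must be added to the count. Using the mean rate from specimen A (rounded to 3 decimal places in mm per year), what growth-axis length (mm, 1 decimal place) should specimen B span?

Specimen A: true lamina count = 3739 − 15 + 4 = 3728.
A: Mean rate = 168.6 mm / 3728 years ≈ 0.045 mm/year.
Length of B = 0.045 × 1791 = 80.6 mm.

80.6 mm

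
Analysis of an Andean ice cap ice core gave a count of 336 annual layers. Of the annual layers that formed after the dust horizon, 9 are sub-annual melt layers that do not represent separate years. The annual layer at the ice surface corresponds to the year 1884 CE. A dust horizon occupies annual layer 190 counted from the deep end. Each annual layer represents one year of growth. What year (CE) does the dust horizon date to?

1747 CE

The dust horizon sits at annual layer 190 from the deep end, so 336 − 190 = 146 annual layers formed after it.
Excluding 9 false annual layers: 146 − 9 = 137.
1884 − 137 = 1747 CE.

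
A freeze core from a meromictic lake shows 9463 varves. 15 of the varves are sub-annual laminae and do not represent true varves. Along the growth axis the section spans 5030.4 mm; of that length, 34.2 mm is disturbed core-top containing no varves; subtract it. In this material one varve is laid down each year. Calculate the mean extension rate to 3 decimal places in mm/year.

Correcting the raw count gives 9463 − 15 = 9448 true varves.
Net length = 5030.4 − 34.2 = 4996.2 mm.
Extension rate ≈ 4996.2 / 9448 = 0.529 mm/year.

0.529 mm/year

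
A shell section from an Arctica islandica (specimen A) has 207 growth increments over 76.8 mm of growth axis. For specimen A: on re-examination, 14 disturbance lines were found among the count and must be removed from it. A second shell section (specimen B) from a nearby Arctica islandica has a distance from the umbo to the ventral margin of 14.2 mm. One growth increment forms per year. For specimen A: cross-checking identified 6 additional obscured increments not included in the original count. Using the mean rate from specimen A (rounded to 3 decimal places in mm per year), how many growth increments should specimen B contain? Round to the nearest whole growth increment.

Specimen A: after corrections the count is 207 − 14 + 6 = 199 growth increments.
A: Mean rate = 76.8 mm / 199 years ≈ 0.386 mm/year.
B spans 14.2 / 0.386 = 36.79 years ≈ 37 growth increments.

37 growth increments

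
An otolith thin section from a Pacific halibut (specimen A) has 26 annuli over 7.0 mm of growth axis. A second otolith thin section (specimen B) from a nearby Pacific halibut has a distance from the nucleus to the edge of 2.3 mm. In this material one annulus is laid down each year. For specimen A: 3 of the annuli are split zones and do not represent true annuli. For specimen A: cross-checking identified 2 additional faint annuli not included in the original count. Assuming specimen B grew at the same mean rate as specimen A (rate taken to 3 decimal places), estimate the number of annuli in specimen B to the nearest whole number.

8 annuli

Specimen A: correcting the raw count gives 26 − 3 + 2 = 25 true annuli.
A: Extension rate ≈ 7.0 / 25 = 0.280 mm/yr.
Specimen B: 2.3 mm / 0.280 mm per year = 8.21 years ≈ 8 annuli.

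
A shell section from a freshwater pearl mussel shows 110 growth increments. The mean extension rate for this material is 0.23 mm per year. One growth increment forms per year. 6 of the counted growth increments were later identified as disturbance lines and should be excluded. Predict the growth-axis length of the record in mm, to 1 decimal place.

After corrections the count is 110 − 6 = 104 growth increments.
Length ≈ 0.23 × 104 = 23.9 mm.

23.9 mm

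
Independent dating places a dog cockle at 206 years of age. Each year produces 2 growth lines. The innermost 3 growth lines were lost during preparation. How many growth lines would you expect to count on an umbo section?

With 2 growth lines per year, 206 years would produce 206 × 2 = 412 growth lines.
Less the 3 uncaptured growth lines: 412 − 3 = 409.

409 growth lines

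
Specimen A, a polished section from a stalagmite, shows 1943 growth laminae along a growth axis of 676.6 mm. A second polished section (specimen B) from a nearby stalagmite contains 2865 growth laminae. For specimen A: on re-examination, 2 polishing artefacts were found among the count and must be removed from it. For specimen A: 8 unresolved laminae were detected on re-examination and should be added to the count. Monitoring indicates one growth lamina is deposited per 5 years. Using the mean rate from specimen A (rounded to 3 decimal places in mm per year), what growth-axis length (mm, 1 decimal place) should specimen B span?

988.4 mm

Specimen A: adjusted count: 1943 − 2 + 8 = 1949 growth laminae.
Specimen A: at 5 years per growth lamina, 1949 × 5 = 9745 years.
A: Mean rate = 676.6 mm / 9745 years ≈ 0.069 mm/yr.
Specimen B: 2865 growth laminae at 5 years each span 2865 × 5 = 14325 years. Length of B = 0.069 × 14325 = 988.4 mm.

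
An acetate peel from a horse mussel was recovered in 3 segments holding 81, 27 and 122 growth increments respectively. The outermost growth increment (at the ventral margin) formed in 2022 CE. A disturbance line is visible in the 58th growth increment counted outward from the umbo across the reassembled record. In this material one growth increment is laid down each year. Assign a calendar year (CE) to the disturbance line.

Total growth increments = 81 + 27 + 122 = 230.
Between growth increment 58 and the ventral margin there are 230 − 58 = 172 growth increments.
The growth increment at the ventral margin is 2022 CE, so the disturbance line dates to 2022 − 172 = 1850 CE.

1850 CE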